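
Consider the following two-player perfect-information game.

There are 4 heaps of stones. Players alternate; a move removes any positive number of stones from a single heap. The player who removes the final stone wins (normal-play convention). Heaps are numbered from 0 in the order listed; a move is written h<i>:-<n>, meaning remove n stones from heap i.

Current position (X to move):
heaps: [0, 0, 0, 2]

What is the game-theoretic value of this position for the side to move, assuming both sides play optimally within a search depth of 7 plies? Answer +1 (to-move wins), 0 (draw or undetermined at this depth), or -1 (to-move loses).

value((0,0,0,2), X) = +1

ply 1, X at (0,0,0,2) | h3:-1=-1→(0,0,0,1); h3:-2=+1→(0,0,0,0)*
ply 2: (0,0,0,0) is terminal -1 (O); from (0,0,0,2) depth 7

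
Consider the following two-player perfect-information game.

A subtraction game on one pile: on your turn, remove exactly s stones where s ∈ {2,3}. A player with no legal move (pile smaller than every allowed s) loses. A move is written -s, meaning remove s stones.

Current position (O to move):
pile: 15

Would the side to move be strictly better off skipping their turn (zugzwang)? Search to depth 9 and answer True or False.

ply 1, O at 15 | -2=-1→13*; -3=-1→12
ply 2, X at 13 | -2=+1→11*; -3=+1→10
ply 3, O at 11 | -2=-1→9*; -3=-1→8
ply 4, X at 9 | -2=-1→7; -3=+1→6*
ply 5, O at 6 | -2=-1→4*; -3=-1→3
ply 6, X at 4 | -2=-1→2; -3=+1→1*
ply 7: 1 is terminal -1 (O); from 15 depth 9
if O skipped the turn, X would face:
~ ply 1, X at 15 | -2=-1→13*; -3=-1→12
~ ply 2, O at 13 | -2=+1→11*; -3=+1→10
~ ply 3, X at 11 | -2=-1→9*; -3=-1→8
~ ply 4, O at 9 | -2=-1→7; -3=+1→6*
~ ply 5, X at 6 | -2=-1→4*; -3=-1→3
~ ply 6, O at 4 | -2=-1→2; -3=+1→1*
~ ply 7: 1 is terminal -1 (X); from 15 depth 9
compare (O): move=-1 vs pass=+1

zugzwang(15, O) = True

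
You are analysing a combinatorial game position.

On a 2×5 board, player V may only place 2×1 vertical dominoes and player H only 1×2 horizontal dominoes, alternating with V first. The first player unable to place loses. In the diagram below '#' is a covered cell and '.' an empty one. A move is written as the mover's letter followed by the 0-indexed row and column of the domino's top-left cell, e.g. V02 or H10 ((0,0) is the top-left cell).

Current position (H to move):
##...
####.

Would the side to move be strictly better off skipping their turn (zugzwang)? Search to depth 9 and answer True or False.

zugzwang(##.../####., H) = False

[##.../####.] H move#1: H02:-1/####./####., H03:+1/##.##/####.*
[##.##/####.] end (terminal -1, V#2); searched ##.../####. to 9
pass branch (V moves first from the same position):
  | [##.../####.] V move#1: V04:-1/##..#/#####*
  | [##..#/#####] H move#2: H02:+1/#####/#####*
  | [#####/#####] end (terminal -1, V#3); searched ##.../####. to 9
H moving scores +1; H passing scores +1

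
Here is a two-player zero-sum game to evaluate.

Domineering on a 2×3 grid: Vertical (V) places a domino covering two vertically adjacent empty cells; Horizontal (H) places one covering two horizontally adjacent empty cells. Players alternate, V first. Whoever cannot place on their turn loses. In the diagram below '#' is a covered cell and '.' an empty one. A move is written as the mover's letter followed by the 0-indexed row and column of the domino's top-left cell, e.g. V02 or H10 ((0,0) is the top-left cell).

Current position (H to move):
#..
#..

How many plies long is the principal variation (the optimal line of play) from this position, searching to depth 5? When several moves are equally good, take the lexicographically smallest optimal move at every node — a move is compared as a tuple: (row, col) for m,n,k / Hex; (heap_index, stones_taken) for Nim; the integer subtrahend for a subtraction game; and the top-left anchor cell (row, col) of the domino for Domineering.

PV length from [#../#..]: 1 ply

p1 H@[#../#..]: H01[###/#..]+1* H11[#../###]+1
p2 V@[###/#..] terminal -1; root [#../#..] d5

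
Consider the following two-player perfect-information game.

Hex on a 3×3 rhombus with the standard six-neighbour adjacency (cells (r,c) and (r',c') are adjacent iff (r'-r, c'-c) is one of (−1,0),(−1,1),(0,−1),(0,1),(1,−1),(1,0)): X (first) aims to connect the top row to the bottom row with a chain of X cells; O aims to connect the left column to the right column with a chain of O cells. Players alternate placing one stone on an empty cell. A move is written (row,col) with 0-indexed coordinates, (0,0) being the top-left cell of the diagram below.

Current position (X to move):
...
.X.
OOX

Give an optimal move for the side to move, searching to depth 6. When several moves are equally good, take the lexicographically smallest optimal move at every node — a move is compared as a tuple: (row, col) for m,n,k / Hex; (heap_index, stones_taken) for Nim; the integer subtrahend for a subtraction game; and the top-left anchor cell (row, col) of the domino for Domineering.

p1 X@[.../.X./OOX]: (0,0)[X../.X./OOX]-1 (0,1)[.X./.X./OOX]-1 (0,2)[..X/.X./OOX]-1 (1,0)[.../XX./OOX]-1 (1,2)[.../.XX/OOX]+1*
p2 O@[.../.XX/OOX]: (0,0)[O../.XX/OOX]-1* (0,1)[.O./.XX/OOX]-1 (0,2)[..O/.XX/OOX]-1 (1,0)[.../OXX/OOX]-1
p3 X@[O../.XX/OOX]: (0,1)[OX./.XX/OOX]+1* (0,2)[O.X/.XX/OOX]+1 (1,0)[O../XXX/OOX]+1
p4 O@[OX./.XX/OOX] terminal -1; root [.../.X./OOX] d6

X's best at [.../.X./OOX]: (1,2)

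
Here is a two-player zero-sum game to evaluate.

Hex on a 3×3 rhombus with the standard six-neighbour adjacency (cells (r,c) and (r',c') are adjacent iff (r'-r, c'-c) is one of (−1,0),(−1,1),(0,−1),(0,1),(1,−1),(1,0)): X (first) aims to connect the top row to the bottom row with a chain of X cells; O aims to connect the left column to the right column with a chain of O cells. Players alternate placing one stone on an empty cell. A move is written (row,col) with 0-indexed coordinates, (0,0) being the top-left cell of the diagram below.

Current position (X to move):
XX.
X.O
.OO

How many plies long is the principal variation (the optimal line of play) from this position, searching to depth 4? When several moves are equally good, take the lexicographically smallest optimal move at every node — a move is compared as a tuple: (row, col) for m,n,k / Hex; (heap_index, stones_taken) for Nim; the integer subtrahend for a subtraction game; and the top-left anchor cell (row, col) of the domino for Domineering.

ply 1, X at XX./X.O/.OO | (0,2)=-1→XXX/X.O/.OO; (1,1)=-1→XX./XXO/.OO; (2,0)=+1→XX./X.O/XOO*
ply 2: XX./X.O/XOO is terminal -1 (O); from XX./X.O/.OO depth 4

PV length from [XX./X.O/.OO]: 1 ply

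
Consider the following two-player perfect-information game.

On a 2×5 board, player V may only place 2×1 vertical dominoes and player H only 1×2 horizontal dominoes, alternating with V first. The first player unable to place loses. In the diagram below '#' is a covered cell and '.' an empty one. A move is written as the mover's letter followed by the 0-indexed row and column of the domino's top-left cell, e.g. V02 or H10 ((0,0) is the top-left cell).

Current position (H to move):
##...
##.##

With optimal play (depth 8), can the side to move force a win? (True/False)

p1 H@[##.../##.##]: H02[####./##.##]+1* H03[##.##/##.##]-1
p2 V@[####./##.##] terminal -1; root [##.../##.##] d8

H winning at [##.../##.##]: True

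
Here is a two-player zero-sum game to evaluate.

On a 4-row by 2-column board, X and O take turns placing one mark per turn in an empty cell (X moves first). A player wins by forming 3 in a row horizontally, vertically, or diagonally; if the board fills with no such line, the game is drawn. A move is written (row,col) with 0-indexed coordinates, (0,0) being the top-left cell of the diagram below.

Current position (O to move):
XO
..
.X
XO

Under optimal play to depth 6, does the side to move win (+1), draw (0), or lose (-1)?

p1 O@[XO/../.X/XO]: (1,0)[XO/O./.X/XO]+0* (1,1)[XO/.O/.X/XO]+0 (2,0)[XO/../OX/XO]+0
p2 X@[XO/O./.X/XO]: (1,1)[XO/OX/.X/XO]+0* (2,0)[XO/O./XX/XO]+0
p3 O@[XO/OX/.X/XO]: (2,0)[XO/OX/OX/XO]+0*
p4 X@[XO/OX/OX/XO] terminal +0; root [XO/../.X/XO] d6

value(XO/../.X/XO, O) = 0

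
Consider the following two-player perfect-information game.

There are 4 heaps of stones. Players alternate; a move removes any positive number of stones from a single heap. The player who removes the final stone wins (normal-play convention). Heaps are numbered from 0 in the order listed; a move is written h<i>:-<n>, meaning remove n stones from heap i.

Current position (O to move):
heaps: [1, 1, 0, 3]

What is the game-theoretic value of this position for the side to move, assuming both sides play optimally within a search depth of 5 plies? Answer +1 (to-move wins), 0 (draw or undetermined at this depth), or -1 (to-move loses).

ply 1, O at (1,1,0,3) | h0:-1=-1→(0,1,0,3); h1:-1=-1→(1,0,0,3); h3:-1=-1→(1,1,0,2); h3:-2=-1→(1,1,0,1); h3:-3=+1→(1,1,0,0)*
ply 2, X at (1,1,0,0) | h0:-1=-1→(0,1,0,0)*; h1:-1=-1→(1,0,0,0)
ply 3, O at (0,1,0,0) | h1:-1=+1→(0,0,0,0)*
ply 4: (0,0,0,0) is terminal -1 (X); from (1,1,0,3) depth 5

value((1,1,0,3), O) = +1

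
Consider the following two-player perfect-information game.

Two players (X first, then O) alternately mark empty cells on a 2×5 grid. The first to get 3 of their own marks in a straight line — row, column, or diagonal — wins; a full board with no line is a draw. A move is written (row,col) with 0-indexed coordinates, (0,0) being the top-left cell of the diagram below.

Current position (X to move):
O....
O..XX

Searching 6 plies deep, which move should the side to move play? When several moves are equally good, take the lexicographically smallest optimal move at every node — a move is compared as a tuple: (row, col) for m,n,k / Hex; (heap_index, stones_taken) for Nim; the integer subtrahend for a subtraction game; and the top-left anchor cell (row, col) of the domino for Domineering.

X's best at [O..../O..XX]: (1,2)

ply 1, X at O..../O..XX | (0,1)=+0→OX.../O..XX; (0,2)=+0→O.X../O..XX; (0,3)=+0→O..X./O..XX; (0,4)=+0→O...X/O..XX; (1,1)=+0→O..../OX.XX; (1,2)=+1→O..../O.XXX*
ply 2: O..../O.XXX is terminal -1 (O); from O..../O..XX depth 6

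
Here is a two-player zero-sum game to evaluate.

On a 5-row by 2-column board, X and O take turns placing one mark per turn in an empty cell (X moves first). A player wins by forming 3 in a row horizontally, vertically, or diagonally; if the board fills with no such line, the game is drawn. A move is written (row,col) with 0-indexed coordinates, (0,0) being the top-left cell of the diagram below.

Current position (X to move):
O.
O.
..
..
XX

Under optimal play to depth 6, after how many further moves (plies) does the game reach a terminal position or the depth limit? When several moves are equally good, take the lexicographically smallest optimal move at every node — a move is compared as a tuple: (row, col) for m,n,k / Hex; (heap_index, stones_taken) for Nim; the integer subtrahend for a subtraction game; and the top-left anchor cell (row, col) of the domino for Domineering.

p1 X@[O./O./../../XX]: (0,1)[OX/O./../../XX]-1 (1,1)[O./OX/../../XX]-1 (2,0)[O./O./X./../XX]+0* (2,1)[O./O./.X/../XX]-1 (3,0)[O./O./../X./XX]-1 (3,1)[O./O./../.X/XX]-1
p2 O@[O./O./X./../XX]: (0,1)[OO/O./X./../XX]-1 (1,1)[O./OO/X./../XX]-1 (2,1)[O./O./XO/../XX]-1 (3,0)[O./O./X./O./XX]+0* (3,1)[O./O./X./.O/XX]-1
p3 X@[O./O./X./O./XX]: (0,1)[OX/O./X./O./XX]+0* (1,1)[O./OX/X./O./XX]+0 (2,1)[O./O./XX/O./XX]+0 (3,1)[O./O./X./OX/XX]+0
p4 O@[OX/O./X./O./XX]: (1,1)[OX/OO/X./O./XX]+0* (2,1)[OX/O./XO/O./XX]+0 (3,1)[OX/O./X./OO/XX]+0
p5 X@[OX/OO/X./O./XX]: (2,1)[OX/OO/XX/O./XX]+0* (3,1)[OX/OO/X./OX/XX]+0
p6 O@[OX/OO/XX/O./XX]: (3,1)[OX/OO/XX/OO/XX]+0*
p7 X@[OX/OO/XX/OO/XX] terminal +0; root [O./O./../../XX] d6

PV length from [O./O./../../XX]: 6 plies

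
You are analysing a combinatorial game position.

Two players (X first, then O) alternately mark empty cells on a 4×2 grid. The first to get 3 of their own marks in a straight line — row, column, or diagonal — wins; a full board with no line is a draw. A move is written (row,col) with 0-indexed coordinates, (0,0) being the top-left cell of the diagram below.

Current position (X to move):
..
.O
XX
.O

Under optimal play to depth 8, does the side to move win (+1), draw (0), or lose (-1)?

value(../.O/XX/.O, X) = +1

[../.O/XX/.O] X move#1: (0,0):+0/X./.O/XX/.O, (0,1):+0/.X/.O/XX/.O, (1,0):+1/../XO/XX/.O*, (3,0):+0/../.O/XX/XO
[../XO/XX/.O] O move#2: (0,0):-1/O./XO/XX/.O*, (0,1):-1/.O/XO/XX/.O, (3,0):-1/../XO/XX/OO
[O./XO/XX/.O] X move#3: (0,1):+0/OX/XO/XX/.O, (3,0):+1/O./XO/XX/XO*
[O./XO/XX/XO] end (terminal -1, O#4); searched ../.O/XX/.O to 8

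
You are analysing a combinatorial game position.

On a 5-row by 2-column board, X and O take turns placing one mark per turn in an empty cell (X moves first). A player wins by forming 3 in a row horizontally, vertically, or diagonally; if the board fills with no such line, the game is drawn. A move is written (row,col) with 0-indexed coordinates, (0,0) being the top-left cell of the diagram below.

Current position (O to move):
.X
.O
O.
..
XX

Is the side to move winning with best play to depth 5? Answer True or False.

p1 O@[.X/.O/O./../XX]: (0,0)[OX/.O/O./../XX]+0 (1,0)[.X/OO/O./../XX]+1* (2,1)[.X/.O/OO/../XX]+1 (3,0)[.X/.O/O./O./XX]+0 (3,1)[.X/.O/O./.O/XX]+1
p2 X@[.X/OO/O./../XX]: (0,0)[XX/OO/O./../XX]-1* (2,1)[.X/OO/OX/../XX]-1 (3,0)[.X/OO/O./X./XX]-1 (3,1)[.X/OO/O./.X/XX]-1
p3 O@[XX/OO/O./../XX]: (2,1)[XX/OO/OO/../XX]+1* (3,0)[XX/OO/O./O./XX]+1 (3,1)[XX/OO/O./.O/XX]+1
p4 X@[XX/OO/OO/../XX]: (3,0)[XX/OO/OO/X./XX]-1* (3,1)[XX/OO/OO/.X/XX]-1
p5 O@[XX/OO/OO/X./XX]: (3,1)[XX/OO/OO/XO/XX]+1*
p6 X@[XX/OO/OO/XO/XX] terminal -1; root [.X/.O/O./../XX] d5

O winning at [.X/.O/O./../XX]: True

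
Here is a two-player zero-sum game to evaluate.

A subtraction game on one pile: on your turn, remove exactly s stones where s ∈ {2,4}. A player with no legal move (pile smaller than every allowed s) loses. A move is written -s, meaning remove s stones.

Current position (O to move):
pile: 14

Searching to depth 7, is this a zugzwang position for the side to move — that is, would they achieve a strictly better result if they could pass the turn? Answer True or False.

ply 1, O at 14 | -2=+1→12*; -4=-1→10
ply 2, X at 12 | -2=-1→10*; -4=-1→8
ply 3, O at 10 | -2=-1→8; -4=+1→6*
ply 4, X at 6 | -2=-1→4*; -4=-1→2
ply 5, O at 4 | -2=-1→2; -4=+1→0*
ply 6: 0 is terminal -1 (X); from 14 depth 7
suppose O passes — search the same position with X to move:
pass> ply 1, X at 14 | -2=+1→12*; -4=-1→10
pass> ply 2, O at 12 | -2=-1→10*; -4=-1→8
pass> ply 3, X at 10 | -2=-1→8; -4=+1→6*
pass> ply 4, O at 6 | -2=-1→4*; -4=-1→2
pass> ply 5, X at 4 | -2=-1→2; -4=+1→0*
pass> ply 6: 0 is terminal -1 (O); from 14 depth 7
for O: play +1, pass -1

zugzwang(14, O) = False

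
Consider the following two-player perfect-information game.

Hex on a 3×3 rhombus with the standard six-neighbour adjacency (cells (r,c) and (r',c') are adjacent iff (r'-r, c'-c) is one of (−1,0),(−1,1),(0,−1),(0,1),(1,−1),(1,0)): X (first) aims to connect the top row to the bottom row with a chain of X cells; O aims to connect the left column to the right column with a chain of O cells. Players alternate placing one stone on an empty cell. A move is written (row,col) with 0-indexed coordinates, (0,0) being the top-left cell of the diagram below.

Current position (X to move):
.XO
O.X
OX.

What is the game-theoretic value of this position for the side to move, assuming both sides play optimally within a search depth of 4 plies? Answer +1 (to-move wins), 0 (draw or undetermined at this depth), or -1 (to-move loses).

value(.XO/O.X/OX., X) = +1

[.XO/O.X/OX.] X move#1: (0,0):-1/XXO/O.X/OX., (1,1):+1/.XO/OXX/OX.*, (2,2):-1/.XO/O.X/OXX
[.XO/OXX/OX.] end (terminal -1, O#2); searched .XO/O.X/OX. to 4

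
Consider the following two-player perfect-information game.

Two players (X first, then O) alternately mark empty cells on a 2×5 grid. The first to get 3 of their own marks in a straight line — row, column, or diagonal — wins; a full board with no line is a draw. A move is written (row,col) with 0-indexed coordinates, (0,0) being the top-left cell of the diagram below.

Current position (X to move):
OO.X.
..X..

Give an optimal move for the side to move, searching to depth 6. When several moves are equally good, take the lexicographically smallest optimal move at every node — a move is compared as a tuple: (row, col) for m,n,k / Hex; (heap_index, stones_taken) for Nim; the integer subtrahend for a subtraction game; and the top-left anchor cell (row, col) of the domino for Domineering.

X's best at [OO.X./..X..]: (0,2)

ply 1, X at OO.X./..X.. | (0,2)=+1→OOXX./..X..*; (0,4)=-1→OO.XX/..X..; (1,0)=-1→OO.X./X.X..; (1,1)=-1→OO.X./.XX..; (1,3)=-1→OO.X./..XX.; (1,4)=-1→OO.X./..X.X
ply 2, O at OOXX./..X.. | (0,4)=-1→OOXXO/..X..*; (1,0)=-1→OOXX./O.X..; (1,1)=-1→OOXX./.OX..; (1,3)=-1→OOXX./..XO.; (1,4)=-1→OOXX./..X.O
ply 3, X at OOXXO/..X.. | (1,0)=+0→OOXXO/X.X..; (1,1)=+1→OOXXO/.XX..*; (1,3)=+1→OOXXO/..XX.; (1,4)=+0→OOXXO/..X.X
ply 4, O at OOXXO/.XX.. | (1,0)=-1→OOXXO/OXX..*; (1,3)=-1→OOXXO/.XXO.; (1,4)=-1→OOXXO/.XX.O
ply 5, X at OOXXO/OXX.. | (1,3)=+1→OOXXO/OXXX.*; (1,4)=+0→OOXXO/OXX.X
ply 6: OOXXO/OXXX. is terminal -1 (O); from OO.X./..X.. depth 6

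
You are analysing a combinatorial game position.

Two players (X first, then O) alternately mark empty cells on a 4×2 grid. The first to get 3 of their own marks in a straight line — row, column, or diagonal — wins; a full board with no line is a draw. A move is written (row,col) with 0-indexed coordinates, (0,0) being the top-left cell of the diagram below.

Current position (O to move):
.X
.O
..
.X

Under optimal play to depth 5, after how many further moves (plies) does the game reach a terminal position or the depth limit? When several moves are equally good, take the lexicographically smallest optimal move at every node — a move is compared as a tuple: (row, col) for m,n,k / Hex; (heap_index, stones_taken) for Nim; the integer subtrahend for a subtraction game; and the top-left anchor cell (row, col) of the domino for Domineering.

p1 O@[.X/.O/../.X]: (0,0)[OX/.O/../.X]+0* (1,0)[.X/OO/../.X]+0 (2,0)[.X/.O/O./.X]+0 (2,1)[.X/.O/.O/.X]+0 (3,0)[.X/.O/../OX]+0
p2 X@[OX/.O/../.X]: (1,0)[OX/XO/../.X]+0* (2,0)[OX/.O/X./.X]+0 (2,1)[OX/.O/.X/.X]+0 (3,0)[OX/.O/../XX]+0
p3 O@[OX/XO/../.X]: (2,0)[OX/XO/O./.X]+0* (2,1)[OX/XO/.O/.X]+0 (3,0)[OX/XO/../OX]+0
p4 X@[OX/XO/O./.X]: (2,1)[OX/XO/OX/.X]+0* (3,0)[OX/XO/O./XX]+0
p5 O@[OX/XO/OX/.X]: (3,0)[OX/XO/OX/OX]+0*
p6 X@[OX/XO/OX/OX] terminal +0; root [.X/.O/../.X] d5

PV length from [.X/.O/../.X]: 5 plies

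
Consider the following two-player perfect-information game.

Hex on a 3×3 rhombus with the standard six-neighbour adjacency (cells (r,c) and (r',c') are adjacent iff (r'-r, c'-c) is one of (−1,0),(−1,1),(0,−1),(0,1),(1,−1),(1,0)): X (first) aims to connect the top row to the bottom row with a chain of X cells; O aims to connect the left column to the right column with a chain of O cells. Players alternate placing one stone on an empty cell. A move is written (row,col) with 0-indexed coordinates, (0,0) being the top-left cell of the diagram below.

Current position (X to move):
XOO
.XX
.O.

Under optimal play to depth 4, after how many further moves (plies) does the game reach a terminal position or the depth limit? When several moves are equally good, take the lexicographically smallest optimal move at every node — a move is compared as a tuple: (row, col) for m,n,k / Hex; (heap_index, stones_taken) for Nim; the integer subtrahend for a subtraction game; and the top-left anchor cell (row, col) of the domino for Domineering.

p1 X@[XOO/.XX/.O.]: (1,0)[XOO/XXX/.O.]+1* (2,0)[XOO/.XX/XO.]-1 (2,2)[XOO/.XX/.OX]-1
p2 O@[XOO/XXX/.O.]: (2,0)[XOO/XXX/OO.]-1* (2,2)[XOO/XXX/.OO]-1
p3 X@[XOO/XXX/OO.]: (2,2)[XOO/XXX/OOX]+1*
p4 O@[XOO/XXX/OOX] terminal -1; root [XOO/.XX/.O.] d4

PV length from [XOO/.XX/.O.]: 3 plies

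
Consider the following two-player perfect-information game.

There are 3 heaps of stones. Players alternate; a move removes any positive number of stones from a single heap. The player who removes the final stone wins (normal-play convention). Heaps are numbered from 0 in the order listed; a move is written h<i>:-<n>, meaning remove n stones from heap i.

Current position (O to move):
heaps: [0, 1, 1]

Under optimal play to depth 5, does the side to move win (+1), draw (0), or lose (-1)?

[(0,1,1)] O move#1: h1:-1:-1/(0,0,1)*, h2:-1:-1/(0,1,0)
[(0,0,1)] X move#2: h2:-1:+1/(0,0,0)*
[(0,0,0)] end (terminal -1, O#3); searched (0,1,1) to 5

value((0,1,1), O) = -1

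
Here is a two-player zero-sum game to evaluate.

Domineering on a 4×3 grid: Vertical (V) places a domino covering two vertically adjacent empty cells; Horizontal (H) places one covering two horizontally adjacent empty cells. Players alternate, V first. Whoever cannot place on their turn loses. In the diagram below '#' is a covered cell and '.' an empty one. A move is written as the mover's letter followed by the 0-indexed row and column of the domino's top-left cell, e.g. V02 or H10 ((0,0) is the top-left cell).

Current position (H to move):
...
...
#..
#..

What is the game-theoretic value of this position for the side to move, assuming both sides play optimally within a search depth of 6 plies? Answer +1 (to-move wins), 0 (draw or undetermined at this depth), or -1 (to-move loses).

value(.../.../#../#.., H) = -1

p1 H@[.../.../#../#..]: H00[##./.../#../#..]-1* H01[.##/.../#../#..]-1 H10[.../##./#../#..]-1 H11[.../.##/#../#..]-1 H21[.../.../###/#..]-1 H31[.../.../#../###]-1
p2 V@[##./.../#../#..]: V02[###/..#/#../#..]-1 V11[##./.#./##./#..]+1* V12[##./..#/#.#/#..]+1 V21[##./.../##./##.]+1 V22[##./.../#.#/#.#]+1
p3 H@[##./.#./##./#..]: H31[##./.#./##./###]-1*
p4 V@[##./.#./##./###]: V02[###/.##/##./###]+1* V12[##./.##/###/###]+1
p5 H@[###/.##/##./###] terminal -1; root [.../.../#../#..] d6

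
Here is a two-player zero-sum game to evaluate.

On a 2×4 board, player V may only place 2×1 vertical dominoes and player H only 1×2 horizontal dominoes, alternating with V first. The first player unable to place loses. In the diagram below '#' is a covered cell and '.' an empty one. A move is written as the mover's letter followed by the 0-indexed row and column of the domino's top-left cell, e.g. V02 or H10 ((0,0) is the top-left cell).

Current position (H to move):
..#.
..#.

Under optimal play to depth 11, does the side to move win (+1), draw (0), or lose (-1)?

p1 H@[..#./..#.]: H00[###./..#.]+1* H10[..#./###.]+1
p2 V@[###./..#.]: V03[####/..##]-1*
p3 H@[####/..##]: H10[####/####]+1*
p4 V@[####/####] terminal -1; root [..#./..#.] d11

value(..#./..#., H) = +1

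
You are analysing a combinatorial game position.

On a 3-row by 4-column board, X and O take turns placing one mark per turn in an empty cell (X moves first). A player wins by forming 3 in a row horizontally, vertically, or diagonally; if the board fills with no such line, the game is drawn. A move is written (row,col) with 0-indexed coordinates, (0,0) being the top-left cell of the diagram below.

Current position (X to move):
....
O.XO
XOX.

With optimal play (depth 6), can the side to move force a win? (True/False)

[..../O.XO/XOX.] X move#1: (0,0):+1/X.../O.XO/XOX.*, (0,1):+1/.X../O.XO/XOX., (0,2):+1/..X./O.XO/XOX., (0,3):+0/...X/O.XO/XOX., (1,1):+1/..../OXXO/XOX., (2,3):+1/..../O.XO/XOXX
[X.../O.XO/XOX.] O move#2: (0,1):-1/XO../O.XO/XOX.*, (0,2):-1/X.O./O.XO/XOX., (0,3):-1/X..O/O.XO/XOX., (1,1):-1/X.../OOXO/XOX., (2,3):-1/X.../O.XO/XOXO
[XO../O.XO/XOX.] X move#3: (0,2):+1/XOX./O.XO/XOX.*, (0,3):-1/XO.X/O.XO/XOX., (1,1):+1/XO../OXXO/XOX., (2,3):-1/XO../O.XO/XOXX
[XOX./O.XO/XOX.] end (terminal -1, O#4); searched ..../O.XO/XOX. to 6

X winning at [..../O.XO/XOX.]: True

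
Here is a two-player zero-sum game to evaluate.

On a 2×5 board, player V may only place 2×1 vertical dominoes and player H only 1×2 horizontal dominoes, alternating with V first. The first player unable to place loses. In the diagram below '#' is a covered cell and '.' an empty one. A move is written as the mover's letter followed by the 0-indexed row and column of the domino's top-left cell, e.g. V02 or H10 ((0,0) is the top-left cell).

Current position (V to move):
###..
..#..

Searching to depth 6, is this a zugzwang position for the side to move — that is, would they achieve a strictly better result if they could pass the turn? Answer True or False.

p1 V@[###../..#..]: V03[####./..##.]+1* V04[###.#/..#.#]+1
p2 H@[####./..##.]: H10[####./####.]-1*
p3 V@[####./####.]: V04[#####/#####]+1*
p4 H@[#####/#####] terminal -1; root [###../..#..] d6
suppose V passes — search the same position with H to move:
pass> p1 H@[###../..#..]: H03[#####/..#..]+1* H10[###../###..]-1 H13[###../..###]+1
pass> p2 V@[#####/..#..] terminal -1; root [###../..#..] d6
for V: play +1, pass -1

zugzwang(###../..#.., V) = False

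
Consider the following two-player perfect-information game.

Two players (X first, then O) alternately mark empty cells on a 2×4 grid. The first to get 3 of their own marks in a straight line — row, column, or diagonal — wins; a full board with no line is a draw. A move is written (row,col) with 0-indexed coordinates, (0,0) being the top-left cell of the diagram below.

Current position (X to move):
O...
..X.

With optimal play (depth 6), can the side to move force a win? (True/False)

X winning at [O.../..X.]: True

[O.../..X.] X move#1: (0,1):+0/OX../..X., (0,2):+0/O.X./..X., (0,3):+0/O..X/..X., (1,0):+0/O.../X.X., (1,1):+1/O.../.XX.*, (1,3):+0/O.../..XX
[O.../.XX.] O move#2: (0,1):-1/OO../.XX.*, (0,2):-1/O.O./.XX., (0,3):-1/O..O/.XX., (1,0):-1/O.../OXX., (1,3):-1/O.../.XXO
[OO../.XX.] X move#3: (0,2):+1/OOX./.XX.*, (0,3):-1/OO.X/.XX., (1,0):+1/OO../XXX., (1,3):+1/OO../.XXX
[OOX./.XX.] O move#4: (0,3):-1/OOXO/.XX.*, (1,0):-1/OOX./OXX., (1,3):-1/OOX./.XXO
[OOXO/.XX.] X move#5: (1,0):+1/OOXO/XXX.*, (1,3):+1/OOXO/.XXX
[OOXO/XXX.] end (terminal -1, O#6); searched O.../..X. to 6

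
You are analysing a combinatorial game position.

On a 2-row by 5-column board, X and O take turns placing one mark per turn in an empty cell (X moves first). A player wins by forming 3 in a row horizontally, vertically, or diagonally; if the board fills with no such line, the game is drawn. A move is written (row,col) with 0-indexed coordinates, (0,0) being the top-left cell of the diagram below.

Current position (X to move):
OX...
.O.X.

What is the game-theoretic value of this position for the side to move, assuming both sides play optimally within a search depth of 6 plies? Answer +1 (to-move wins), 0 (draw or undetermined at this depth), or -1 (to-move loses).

p1 X@[OX.../.O.X.]: (0,2)[OXX../.O.X.]+0* (0,3)[OX.X./.O.X.]+0 (0,4)[OX..X/.O.X.]+0 (1,0)[OX.../XO.X.]+0 (1,2)[OX.../.OXX.]+0 (1,4)[OX.../.O.XX]+0
p2 O@[OXX../.O.X.]: (0,3)[OXXO./.O.X.]+0* (0,4)[OXX.O/.O.X.]-1 (1,0)[OXX../OO.X.]-1 (1,2)[OXX../.OOX.]-1 (1,4)[OXX../.O.XO]-1
p3 X@[OXXO./.O.X.]: (0,4)[OXXOX/.O.X.]+0* (1,0)[OXXO./XO.X.]+0 (1,2)[OXXO./.OXX.]+0 (1,4)[OXXO./.O.XX]+0
p4 O@[OXXOX/.O.X.]: (1,0)[OXXOX/OO.X.]+0* (1,2)[OXXOX/.OOX.]+0 (1,4)[OXXOX/.O.XO]+0
p5 X@[OXXOX/OO.X.]: (1,2)[OXXOX/OOXX.]+0* (1,4)[OXXOX/OO.XX]-1
p6 O@[OXXOX/OOXX.]: (1,4)[OXXOX/OOXXO]+0*
p7 X@[OXXOX/OOXXO] terminal +0; root [OX.../.O.X.] d6

value(OX.../.O.X., X) = 0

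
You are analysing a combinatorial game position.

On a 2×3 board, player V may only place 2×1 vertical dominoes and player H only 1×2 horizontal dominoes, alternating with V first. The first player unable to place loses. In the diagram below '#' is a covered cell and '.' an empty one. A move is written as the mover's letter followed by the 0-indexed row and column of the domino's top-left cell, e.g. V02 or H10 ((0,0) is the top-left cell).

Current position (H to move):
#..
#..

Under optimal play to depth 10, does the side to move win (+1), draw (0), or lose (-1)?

value(#../#.., H) = +1

ply 1, H at #../#.. | H01=+1→###/#..*; H11=+1→#../###
ply 2: ###/#.. is terminal -1 (V); from #../#.. depth 10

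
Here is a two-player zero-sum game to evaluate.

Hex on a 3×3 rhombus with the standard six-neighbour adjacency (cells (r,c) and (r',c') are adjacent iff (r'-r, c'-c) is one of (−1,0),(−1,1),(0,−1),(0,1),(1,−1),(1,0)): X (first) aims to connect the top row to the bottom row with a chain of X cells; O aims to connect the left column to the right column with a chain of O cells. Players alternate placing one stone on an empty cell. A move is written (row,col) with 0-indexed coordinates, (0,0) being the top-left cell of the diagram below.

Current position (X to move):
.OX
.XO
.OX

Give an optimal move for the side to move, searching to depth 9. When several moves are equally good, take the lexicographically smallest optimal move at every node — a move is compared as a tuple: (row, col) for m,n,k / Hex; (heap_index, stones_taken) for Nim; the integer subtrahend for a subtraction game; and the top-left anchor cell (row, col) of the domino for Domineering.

X's best at [.OX/.XO/.OX]: (2,0)

ply 1, X at .OX/.XO/.OX | (0,0)=-1→XOX/.XO/.OX; (1,0)=-1→.OX/XXO/.OX; (2,0)=+1→.OX/.XO/XOX*
ply 2: .OX/.XO/XOX is terminal -1 (O); from .OX/.XO/.OX depth 9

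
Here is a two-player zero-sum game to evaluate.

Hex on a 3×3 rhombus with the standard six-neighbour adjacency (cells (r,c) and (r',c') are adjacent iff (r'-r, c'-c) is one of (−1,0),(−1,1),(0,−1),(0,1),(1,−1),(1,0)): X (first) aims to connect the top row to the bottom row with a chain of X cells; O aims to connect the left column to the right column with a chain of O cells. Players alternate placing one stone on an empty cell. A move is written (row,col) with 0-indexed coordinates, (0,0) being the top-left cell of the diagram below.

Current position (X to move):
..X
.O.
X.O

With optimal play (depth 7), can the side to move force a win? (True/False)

ply 1, X at ..X/.O./X.O | (0,0)=-1→X.X/.O./X.O; (0,1)=-1→.XX/.O./X.O; (1,0)=+1→..X/XO./X.O*; (1,2)=+1→..X/.OX/X.O; (2,1)=+1→..X/.O./XXO
ply 2, O at ..X/XO./X.O | (0,0)=-1→O.X/XO./X.O*; (0,1)=-1→.OX/XO./X.O; (1,2)=-1→..X/XOO/X.O; (2,1)=-1→..X/XO./XOO
ply 3, X at O.X/XO./X.O | (0,1)=+1→OXX/XO./X.O*; (1,2)=+1→O.X/XOX/X.O; (2,1)=+1→O.X/XO./XXO
ply 4: OXX/XO./X.O is terminal -1 (O); from ..X/.O./X.O depth 7

X winning at [..X/.O./X.O]: True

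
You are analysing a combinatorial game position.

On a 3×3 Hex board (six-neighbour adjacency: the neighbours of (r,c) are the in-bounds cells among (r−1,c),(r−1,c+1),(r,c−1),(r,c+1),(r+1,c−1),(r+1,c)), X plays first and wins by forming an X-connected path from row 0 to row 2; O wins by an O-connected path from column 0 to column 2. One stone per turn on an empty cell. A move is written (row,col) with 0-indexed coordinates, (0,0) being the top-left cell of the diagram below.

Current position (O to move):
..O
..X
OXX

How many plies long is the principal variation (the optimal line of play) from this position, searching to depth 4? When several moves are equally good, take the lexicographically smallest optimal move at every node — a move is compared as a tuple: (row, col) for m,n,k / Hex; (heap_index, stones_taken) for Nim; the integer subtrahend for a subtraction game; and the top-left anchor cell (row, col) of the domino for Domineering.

PV length from [..O/..X/OXX]: 3 plies

[..O/..X/OXX] O move#1: (0,0):+1/O.O/..X/OXX*, (0,1):+1/.OO/..X/OXX, (1,0):+1/..O/O.X/OXX, (1,1):+1/..O/.OX/OXX
[O.O/..X/OXX] X move#2: (0,1):-1/OXO/..X/OXX*, (1,0):-1/O.O/X.X/OXX, (1,1):-1/O.O/.XX/OXX
[OXO/..X/OXX] O move#3: (1,0):-1/OXO/O.X/OXX, (1,1):+1/OXO/.OX/OXX*
[OXO/.OX/OXX] end (terminal -1, X#4); searched ..O/..X/OXX to 4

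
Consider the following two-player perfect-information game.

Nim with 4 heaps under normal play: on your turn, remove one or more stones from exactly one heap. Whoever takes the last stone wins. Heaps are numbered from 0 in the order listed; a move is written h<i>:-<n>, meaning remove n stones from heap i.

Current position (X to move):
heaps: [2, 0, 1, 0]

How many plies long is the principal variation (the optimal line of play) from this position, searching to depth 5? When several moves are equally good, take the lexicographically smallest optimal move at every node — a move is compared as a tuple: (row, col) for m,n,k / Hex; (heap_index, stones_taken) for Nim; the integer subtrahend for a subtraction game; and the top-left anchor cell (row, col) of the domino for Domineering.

ply 1, X at (2,0,1,0) | h0:-1=+1→(1,0,1,0)*; h0:-2=-1→(0,0,1,0); h2:-1=-1→(2,0,0,0)
ply 2, O at (1,0,1,0) | h0:-1=-1→(0,0,1,0)*; h2:-1=-1→(1,0,0,0)
ply 3, X at (0,0,1,0) | h2:-1=+1→(0,0,0,0)*
ply 4: (0,0,0,0) is terminal -1 (O); from (2,0,1,0) depth 5

PV length from [(2,0,1,0)]: 3 plies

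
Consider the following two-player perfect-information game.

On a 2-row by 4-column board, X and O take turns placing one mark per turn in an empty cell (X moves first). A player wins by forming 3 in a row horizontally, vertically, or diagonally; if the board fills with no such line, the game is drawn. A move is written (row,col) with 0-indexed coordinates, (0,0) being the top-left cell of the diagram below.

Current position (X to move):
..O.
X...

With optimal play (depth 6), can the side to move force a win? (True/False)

X winning at [..O./X...]: False

ply 1, X at ..O./X... | (0,0)=+0→X.O./X...*; (0,1)=+0→.XO./X...; (0,3)=+0→..OX/X...; (1,1)=+0→..O./XX..; (1,2)=+0→..O./X.X.; (1,3)=-1→..O./X..X
ply 2, O at X.O./X... | (0,1)=+0→XOO./X...*; (0,3)=+0→X.OO/X...; (1,1)=+0→X.O./XO..; (1,2)=+0→X.O./X.O.; (1,3)=+0→X.O./X..O
ply 3, X at XOO./X... | (0,3)=+0→XOOX/X...*; (1,1)=-1→XOO./XX..; (1,2)=-1→XOO./X.X.; (1,3)=-1→XOO./X..X
ply 4, O at XOOX/X... | (1,1)=+0→XOOX/XO..*; (1,2)=+0→XOOX/X.O.; (1,3)=+0→XOOX/X..O
ply 5, X at XOOX/XO.. | (1,2)=+0→XOOX/XOX.*; (1,3)=+0→XOOX/XO.X
ply 6, O at XOOX/XOX. | (1,3)=+0→XOOX/XOXO*
ply 7: XOOX/XOXO is terminal +0 (X); from ..O./X... depth 6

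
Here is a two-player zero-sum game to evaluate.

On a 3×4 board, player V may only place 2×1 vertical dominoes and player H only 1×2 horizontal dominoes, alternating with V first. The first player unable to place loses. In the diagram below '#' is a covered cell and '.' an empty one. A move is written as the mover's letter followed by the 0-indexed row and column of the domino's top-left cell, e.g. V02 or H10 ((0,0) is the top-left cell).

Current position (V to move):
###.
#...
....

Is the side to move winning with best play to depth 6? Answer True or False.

p1 V@[###./#.../....]: V03[####/#..#/....]-1 V11[###./##../.#..]-1 V12[###./#.#./..#.]+1* V13[###./#..#/...#]-1
p2 H@[###./#.#./..#.]: H20[###./#.#./###.]-1*
p3 V@[###./#.#./###.]: V03[####/#.##/###.]+1* V13[###./#.##/####]+1
p4 H@[####/#.##/###.] terminal -1; root [###./#.../....] d6

V winning at [###./#.../....]: True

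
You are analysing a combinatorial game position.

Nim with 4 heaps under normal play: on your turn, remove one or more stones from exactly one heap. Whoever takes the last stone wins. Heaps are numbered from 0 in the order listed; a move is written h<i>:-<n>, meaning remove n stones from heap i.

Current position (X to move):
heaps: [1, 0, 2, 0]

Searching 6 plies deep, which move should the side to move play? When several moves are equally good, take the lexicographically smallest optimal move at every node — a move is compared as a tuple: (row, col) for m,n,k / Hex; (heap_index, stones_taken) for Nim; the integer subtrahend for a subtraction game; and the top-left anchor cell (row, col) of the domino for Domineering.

X's best at [(1,0,2,0)]: h2:-1

p1 X@[(1,0,2,0)]: h0:-1[(0,0,2,0)]-1 h2:-1[(1,0,1,0)]+1* h2:-2[(1,0,0,0)]-1
p2 O@[(1,0,1,0)]: h0:-1[(0,0,1,0)]-1* h2:-1[(1,0,0,0)]-1
p3 X@[(0,0,1,0)]: h2:-1[(0,0,0,0)]+1*
p4 O@[(0,0,0,0)] terminal -1; root [(1,0,2,0)] d6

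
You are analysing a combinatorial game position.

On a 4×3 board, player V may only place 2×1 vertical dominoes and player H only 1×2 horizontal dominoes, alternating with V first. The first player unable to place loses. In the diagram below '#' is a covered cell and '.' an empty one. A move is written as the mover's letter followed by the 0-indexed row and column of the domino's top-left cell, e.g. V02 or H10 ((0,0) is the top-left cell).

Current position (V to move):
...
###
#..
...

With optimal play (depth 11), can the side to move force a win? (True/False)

ply 1, V at .../###/#../... | V21=+1→.../###/##./.#.*; V22=-1→.../###/#.#/..#
ply 2, H at .../###/##./.#. | H00=-1→##./###/##./.#.*; H01=-1→.##/###/##./.#.
ply 3, V at ##./###/##./.#. | V22=+1→##./###/###/.##*
ply 4: ##./###/###/.## is terminal -1 (H); from .../###/#../... depth 11

V winning at [.../###/#../...]: True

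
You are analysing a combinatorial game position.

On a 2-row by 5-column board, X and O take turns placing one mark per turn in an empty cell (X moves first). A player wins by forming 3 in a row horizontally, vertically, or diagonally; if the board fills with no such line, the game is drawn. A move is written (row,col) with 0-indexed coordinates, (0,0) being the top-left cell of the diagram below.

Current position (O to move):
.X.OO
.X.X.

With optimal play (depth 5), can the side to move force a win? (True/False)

ply 1, O at .X.OO/.X.X. | (0,0)=-1→OX.OO/.X.X.; (0,2)=+1→.XOOO/.X.X.*; (1,0)=-1→.X.OO/OX.X.; (1,2)=+0→.X.OO/.XOX.; (1,4)=-1→.X.OO/.X.XO
ply 2: .XOOO/.X.X. is terminal -1 (X); from .X.OO/.X.X. depth 5

O winning at [.X.OO/.X.X.]: True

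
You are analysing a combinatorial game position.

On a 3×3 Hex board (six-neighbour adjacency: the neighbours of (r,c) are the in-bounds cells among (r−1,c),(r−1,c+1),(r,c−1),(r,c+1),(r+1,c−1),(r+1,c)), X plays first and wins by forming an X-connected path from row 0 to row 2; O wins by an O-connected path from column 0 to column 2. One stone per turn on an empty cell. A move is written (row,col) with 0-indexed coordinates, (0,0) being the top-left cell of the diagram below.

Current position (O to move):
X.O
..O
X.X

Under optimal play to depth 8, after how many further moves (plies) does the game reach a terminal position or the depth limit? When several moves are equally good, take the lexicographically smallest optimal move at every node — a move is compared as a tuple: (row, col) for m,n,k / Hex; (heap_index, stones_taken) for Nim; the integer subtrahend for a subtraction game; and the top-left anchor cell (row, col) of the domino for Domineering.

PV length from [X.O/..O/X.X]: 3 plies

p1 O@[X.O/..O/X.X]: (0,1)[XOO/..O/X.X]-1 (1,0)[X.O/O.O/X.X]+1* (1,1)[X.O/.OO/X.X]-1 (2,1)[X.O/..O/XOX]-1
p2 X@[X.O/O.O/X.X]: (0,1)[XXO/O.O/X.X]-1* (1,1)[X.O/OXO/X.X]-1 (2,1)[X.O/O.O/XXX]-1
p3 O@[XXO/O.O/X.X]: (1,1)[XXO/OOO/X.X]+1* (2,1)[XXO/O.O/XOX]-1
p4 X@[XXO/OOO/X.X] terminal -1; root [X.O/..O/X.X] d8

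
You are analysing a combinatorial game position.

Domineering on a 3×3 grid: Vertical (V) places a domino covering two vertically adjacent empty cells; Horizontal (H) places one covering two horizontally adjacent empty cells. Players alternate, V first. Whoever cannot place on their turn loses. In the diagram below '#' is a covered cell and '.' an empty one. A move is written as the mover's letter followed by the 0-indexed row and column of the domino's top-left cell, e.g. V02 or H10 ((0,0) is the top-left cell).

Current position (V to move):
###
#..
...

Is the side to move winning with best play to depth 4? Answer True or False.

V winning at [###/#../...]: True

ply 1, V at ###/#../... | V11=+1→###/##./.#.*; V12=-1→###/#.#/..#
ply 2: ###/##./.#. is terminal -1 (H); from ###/#../... depth 4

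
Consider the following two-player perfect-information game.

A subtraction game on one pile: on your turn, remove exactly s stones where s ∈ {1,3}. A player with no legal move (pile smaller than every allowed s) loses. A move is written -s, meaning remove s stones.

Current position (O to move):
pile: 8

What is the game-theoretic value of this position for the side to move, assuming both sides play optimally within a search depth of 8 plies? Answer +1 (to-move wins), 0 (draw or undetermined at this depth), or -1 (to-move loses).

value(8, O) = -1

p1 O@[8]: -1[7]-1* -3[5]-1
p2 X@[7]: -1[6]+1* -3[4]+1
p3 O@[6]: -1[5]-1* -3[3]-1
p4 X@[5]: -1[4]+1* -3[2]+1
p5 O@[4]: -1[3]-1* -3[1]-1
p6 X@[3]: -1[2]+1* -3[0]+1
p7 O@[2]: -1[1]-1*
p8 X@[1]: -1[0]+1*
p9 O@[0] terminal -1; root [8] d8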